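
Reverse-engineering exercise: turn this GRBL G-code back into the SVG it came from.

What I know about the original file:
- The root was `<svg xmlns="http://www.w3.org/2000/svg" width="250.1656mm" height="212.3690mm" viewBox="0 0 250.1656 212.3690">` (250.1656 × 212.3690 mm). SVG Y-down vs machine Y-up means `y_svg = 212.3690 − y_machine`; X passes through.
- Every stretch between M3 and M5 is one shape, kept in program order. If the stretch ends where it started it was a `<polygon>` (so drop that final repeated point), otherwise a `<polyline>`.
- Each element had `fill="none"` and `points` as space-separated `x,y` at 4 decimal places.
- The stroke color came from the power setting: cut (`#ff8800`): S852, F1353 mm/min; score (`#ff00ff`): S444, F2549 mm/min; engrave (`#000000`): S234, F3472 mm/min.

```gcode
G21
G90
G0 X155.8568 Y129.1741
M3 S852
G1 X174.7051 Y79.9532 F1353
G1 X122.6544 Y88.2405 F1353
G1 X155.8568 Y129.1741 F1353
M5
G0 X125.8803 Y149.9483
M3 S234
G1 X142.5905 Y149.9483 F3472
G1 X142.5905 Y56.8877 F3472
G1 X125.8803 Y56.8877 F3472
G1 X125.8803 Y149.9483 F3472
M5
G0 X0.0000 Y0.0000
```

<svg xmlns="http://www.w3.org/2000/svg" width="250.1656mm" height="212.3690mm" viewBox="0 0 250.1656 212.3690">
  <polygon points="155.8568,83.1949 174.7051,132.4158 122.6544,124.1285" fill="none" stroke="#ff8800"/>
  <polygon points="125.8803,62.4207 142.5905,62.4207 142.5905,155.4813 125.8803,155.4813" fill="none" stroke="#000000"/>
</svg>

Machine Y-up, SVG Y-down with viewBox height 212.3690, so y_svg = 212.3690 − y_machine; X carries over.

Run 1: power S852 maps to stroke `#ff8800` (cut). The run returns to its start, so emit a `<polygon>` with points (Y-flipped): 155.8568,83.1949 174.7051,132.4158 122.6544,124.1285.

Run 2: power S234 maps to stroke `#000000` (engrave). The run returns to its start, so emit a `<polygon>` with points (Y-flipped): 125.8803,62.4207 142.5905,62.4207 142.5905,155.4813 125.8803,155.4813.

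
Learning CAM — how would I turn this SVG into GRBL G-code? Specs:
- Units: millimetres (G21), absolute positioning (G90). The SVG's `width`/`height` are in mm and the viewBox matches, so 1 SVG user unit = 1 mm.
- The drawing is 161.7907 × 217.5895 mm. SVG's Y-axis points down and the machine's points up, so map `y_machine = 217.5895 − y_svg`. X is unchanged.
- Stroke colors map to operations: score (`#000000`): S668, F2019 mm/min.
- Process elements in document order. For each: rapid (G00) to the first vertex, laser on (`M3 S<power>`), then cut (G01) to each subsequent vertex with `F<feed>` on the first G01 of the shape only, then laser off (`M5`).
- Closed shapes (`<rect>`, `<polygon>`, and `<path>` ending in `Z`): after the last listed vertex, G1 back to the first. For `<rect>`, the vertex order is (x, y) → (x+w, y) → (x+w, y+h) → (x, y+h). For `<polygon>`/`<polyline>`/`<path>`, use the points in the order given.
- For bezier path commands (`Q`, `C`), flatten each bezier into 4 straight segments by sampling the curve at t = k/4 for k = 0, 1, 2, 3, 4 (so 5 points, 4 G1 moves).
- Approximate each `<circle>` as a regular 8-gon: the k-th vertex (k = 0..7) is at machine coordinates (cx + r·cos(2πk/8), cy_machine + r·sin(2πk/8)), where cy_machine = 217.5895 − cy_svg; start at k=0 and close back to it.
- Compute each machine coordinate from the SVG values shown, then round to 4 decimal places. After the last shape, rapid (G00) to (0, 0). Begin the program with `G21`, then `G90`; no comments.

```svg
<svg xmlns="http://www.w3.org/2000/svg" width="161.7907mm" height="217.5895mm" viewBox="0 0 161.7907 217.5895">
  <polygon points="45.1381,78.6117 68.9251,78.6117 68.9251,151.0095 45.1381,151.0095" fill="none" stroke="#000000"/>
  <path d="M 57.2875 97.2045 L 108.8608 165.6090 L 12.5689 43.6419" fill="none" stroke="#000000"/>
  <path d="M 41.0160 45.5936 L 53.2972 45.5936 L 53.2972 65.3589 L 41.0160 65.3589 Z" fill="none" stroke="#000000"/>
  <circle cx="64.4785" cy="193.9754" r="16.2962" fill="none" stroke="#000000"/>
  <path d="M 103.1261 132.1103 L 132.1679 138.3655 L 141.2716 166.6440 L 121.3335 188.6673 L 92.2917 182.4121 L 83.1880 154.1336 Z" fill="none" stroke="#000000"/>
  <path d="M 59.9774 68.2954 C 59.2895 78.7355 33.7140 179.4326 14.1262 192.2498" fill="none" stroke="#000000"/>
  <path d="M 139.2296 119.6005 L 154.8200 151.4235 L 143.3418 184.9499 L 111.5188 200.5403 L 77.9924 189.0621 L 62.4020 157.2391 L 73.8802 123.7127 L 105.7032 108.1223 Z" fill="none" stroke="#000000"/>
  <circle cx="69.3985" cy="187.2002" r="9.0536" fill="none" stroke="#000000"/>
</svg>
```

G21
G90
G00 X45.1381 Y138.9778
M3 S668
G01 X68.9251 Y138.9778 F2019
G01 X68.9251 Y66.5800
G01 X45.1381 Y66.5800
G01 X45.1381 Y138.9778
M5
G00 X57.2875 Y120.3850
M3 S668
G01 X108.8608 Y51.9805 F2019
G01 X12.5689 Y173.9476
M5
G00 X41.0160 Y171.9959
M3 S668
G01 X53.2972 Y171.9959 F2019
G01 X53.2972 Y152.2306
G01 X41.0160 Y152.2306
G01 X41.0160 Y171.9959
M5
G00 X80.7747 Y23.6141
M3 S668
G01 X76.0017 Y35.1373 F2019
G01 X64.4785 Y39.9103
G01 X52.9553 Y35.1373
G01 X48.1823 Y23.6141
G01 X52.9553 Y12.0909
G01 X64.4785 Y7.3179
G01 X76.0017 Y12.0909
G01 X80.7747 Y23.6141
M5
G00 X103.1261 Y85.4792
M3 S668
G01 X132.1679 Y79.2240 F2019
G01 X141.2716 Y50.9455
G01 X121.3335 Y28.9222
G01 X92.2917 Y35.1774
G01 X83.1880 Y63.4559
G01 X103.1261 Y85.4792
M5
G00 X59.9774 Y149.2941
M3 S668
G01 X55.2775 Y127.3242 F2019
G01 X44.1393 Y88.2083
G01 X29.4573 Y48.6467
G01 X14.1262 Y25.3397
M5
G00 X139.2296 Y97.9890
M3 S668
G01 X154.8200 Y66.1660 F2019
G01 X143.3418 Y32.6396
G01 X111.5188 Y17.0492
G01 X77.9924 Y28.5274
G01 X62.4020 Y60.3504
G01 X73.8802 Y93.8768
G01 X105.7032 Y109.4672
G01 X139.2296 Y97.9890
M5
G00 X78.4521 Y30.3893
M3 S668
G01 X75.8004 Y36.7912 F2019
G01 X69.3985 Y39.4429
G01 X62.9966 Y36.7912
G01 X60.3449 Y30.3893
G01 X62.9966 Y23.9874
G01 X69.3985 Y21.3357
G01 X75.8004 Y23.9874
G01 X78.4521 Y30.3893
M5
G00 X0.0000 Y0.0000

1 u = 1 mm; y_m = 217.5895 − y.

[1] `<polygon>` rectangle, #000000→score S668 F2019: (45.1381,138.9778) → (68.9251,138.9778) → (68.9251,66.5800) → (45.1381,66.5800) → (45.1381,138.9778) (closed)

[2] `<path>` open polyline, #000000→score S668 F2019: (57.2875,120.3850) → (108.8608,51.9805) → (12.5689,173.9476)

[3] `<path>` rectangle, #000000→score S668 F2019: (41.0160,171.9959) → (53.2972,171.9959) → (53.2972,152.2306) → (41.0160,152.2306) → (41.0160,171.9959) (closed)

[4] `<circle>` circle, #000000→score S668 F2019: (80.7747,23.6141) → (76.0017,35.1373) → (64.4785,39.9103) → (52.9553,35.1373) → (48.1823,23.6141) → (52.9553,12.0909) → (64.4785,7.3179) → (76.0017,12.0909) → (80.7747,23.6141) (closed)

[5] `<path>` regular polygon, #000000→score S668 F2019: (103.1261,85.4792) → (132.1679,79.2240) → (141.2716,50.9455) → (121.3335,28.9222) → (92.2917,35.1774) → (83.1880,63.4559) → (103.1261,85.4792) (closed)

[6] `<path>` cubic bezier, #000000→score S668 F2019: (59.9774,149.2941) → (55.2775,127.3242) → (44.1393,88.2083) → (29.4573,48.6467) → (14.1262,25.3397)

[7] `<path>` regular polygon, #000000→score S668 F2019: (139.2296,97.9890) → (154.8200,66.1660) → (143.3418,32.6396) → (111.5188,17.0492) → (77.9924,28.5274) → (62.4020,60.3504) → (73.8802,93.8768) → (105.7032,109.4672) → (139.2296,97.9890) (closed)

[8] `<circle>` circle, #000000→score S668 F2019: (78.4521,30.3893) → (75.8004,36.7912) → (69.3985,39.4429) → (62.9966,36.7912) → (60.3449,30.3893) → (62.9966,23.9874) → (69.3985,21.3357) → (75.8004,23.9874) → (78.4521,30.3893) (closed)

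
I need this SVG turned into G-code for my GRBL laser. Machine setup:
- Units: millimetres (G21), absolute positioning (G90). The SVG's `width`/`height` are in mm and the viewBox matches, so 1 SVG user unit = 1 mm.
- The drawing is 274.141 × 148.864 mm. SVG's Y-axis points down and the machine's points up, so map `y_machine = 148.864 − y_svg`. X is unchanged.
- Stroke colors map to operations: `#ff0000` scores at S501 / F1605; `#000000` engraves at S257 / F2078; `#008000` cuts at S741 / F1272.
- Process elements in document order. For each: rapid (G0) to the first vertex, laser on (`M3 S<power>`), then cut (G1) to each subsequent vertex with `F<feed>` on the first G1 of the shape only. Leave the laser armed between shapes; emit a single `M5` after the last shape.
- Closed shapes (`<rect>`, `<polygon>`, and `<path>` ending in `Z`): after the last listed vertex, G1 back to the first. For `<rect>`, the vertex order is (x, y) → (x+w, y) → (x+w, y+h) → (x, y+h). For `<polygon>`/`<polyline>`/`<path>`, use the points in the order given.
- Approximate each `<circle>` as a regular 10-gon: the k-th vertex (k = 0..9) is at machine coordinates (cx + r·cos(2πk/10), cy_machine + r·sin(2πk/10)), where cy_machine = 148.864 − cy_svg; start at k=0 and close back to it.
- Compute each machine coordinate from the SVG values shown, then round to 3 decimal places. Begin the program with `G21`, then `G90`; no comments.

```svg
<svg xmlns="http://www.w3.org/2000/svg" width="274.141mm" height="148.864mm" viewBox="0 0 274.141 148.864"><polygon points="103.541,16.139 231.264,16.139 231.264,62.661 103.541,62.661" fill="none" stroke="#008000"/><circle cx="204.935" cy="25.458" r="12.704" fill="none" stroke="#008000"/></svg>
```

1 u = 1 mm; y_m = 148.864 − y.

[1] `<polygon>` rectangle, #008000→cut S741 F1272: (103.541,132.725) → (231.264,132.725) → (231.264,86.203) → (103.541,86.203) → (103.541,132.725) (closed)

[2] `<circle>` circle, #008000→cut S741 F1272: (217.639,123.406) → (215.213,130.873) → (208.861,135.488) → (201.009,135.488) → (194.657,130.873) → (192.231,123.406) → (194.657,115.939) → (201.009,111.324) → (208.861,111.324) → (215.213,115.939) → (217.639,123.406) (closed)

G21
G90
G0 X103.541 Y132.725
M3 S741
G1 X231.264 Y132.725 F1272
G1 X231.264 Y86.203
G1 X103.541 Y86.203
G1 X103.541 Y132.725
G0 X217.639 Y123.406
M3 S741
G1 X215.213 Y130.873 F1272
G1 X208.861 Y135.488
G1 X201.009 Y135.488
G1 X194.657 Y130.873
G1 X192.231 Y123.406
G1 X194.657 Y115.939
G1 X201.009 Y111.324
G1 X208.861 Y111.324
G1 X215.213 Y115.939
G1 X217.639 Y123.406
M5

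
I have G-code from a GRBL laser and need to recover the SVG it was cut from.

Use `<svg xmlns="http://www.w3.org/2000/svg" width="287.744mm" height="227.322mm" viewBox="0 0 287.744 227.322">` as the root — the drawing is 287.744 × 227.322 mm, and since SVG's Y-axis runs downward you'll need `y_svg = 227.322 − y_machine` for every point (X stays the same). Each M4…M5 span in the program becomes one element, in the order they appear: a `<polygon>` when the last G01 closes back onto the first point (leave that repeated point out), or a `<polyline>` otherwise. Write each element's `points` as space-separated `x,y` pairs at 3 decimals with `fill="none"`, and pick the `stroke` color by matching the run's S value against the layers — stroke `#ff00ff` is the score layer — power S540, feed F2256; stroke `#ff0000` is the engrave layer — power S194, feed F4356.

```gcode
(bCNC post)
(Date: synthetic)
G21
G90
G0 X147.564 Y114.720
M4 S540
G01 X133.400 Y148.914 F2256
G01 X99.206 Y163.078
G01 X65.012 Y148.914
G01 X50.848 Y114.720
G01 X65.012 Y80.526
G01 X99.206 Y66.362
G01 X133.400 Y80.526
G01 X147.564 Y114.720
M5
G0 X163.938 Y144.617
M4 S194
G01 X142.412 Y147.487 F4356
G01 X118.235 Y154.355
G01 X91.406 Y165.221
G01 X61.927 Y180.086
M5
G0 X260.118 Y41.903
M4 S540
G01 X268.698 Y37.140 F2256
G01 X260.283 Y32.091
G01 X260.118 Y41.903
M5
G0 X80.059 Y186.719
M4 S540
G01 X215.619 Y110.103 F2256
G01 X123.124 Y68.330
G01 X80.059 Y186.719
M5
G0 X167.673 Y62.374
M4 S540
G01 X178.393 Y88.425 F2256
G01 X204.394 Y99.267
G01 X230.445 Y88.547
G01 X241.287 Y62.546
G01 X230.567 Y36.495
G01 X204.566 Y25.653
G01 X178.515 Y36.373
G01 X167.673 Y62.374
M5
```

<svg xmlns="http://www.w3.org/2000/svg" width="287.744mm" height="227.322mm" viewBox="0 0 287.744 227.322">
  <polygon points="147.564,112.602 133.400,78.408 99.206,64.244 65.012,78.408 50.848,112.602 65.012,146.796 99.206,160.960 133.400,146.796" fill="none" stroke="#ff00ff"/>
  <polyline points="163.938,82.705 142.412,79.835 118.235,72.967 91.406,62.101 61.927,47.236" fill="none" stroke="#ff0000"/>
  <polygon points="260.118,185.419 268.698,190.182 260.283,195.231" fill="none" stroke="#ff00ff"/>
  <polygon points="80.059,40.603 215.619,117.219 123.124,158.992" fill="none" stroke="#ff00ff"/>
  <polygon points="167.673,164.948 178.393,138.897 204.394,128.055 230.445,138.775 241.287,164.776 230.567,190.827 204.566,201.669 178.515,190.949" fill="none" stroke="#ff00ff"/>
</svg>

y_svg = 227.322 − y_m.

[1] S540→`#ff00ff` (score); closed run; points: 147.564,112.602 133.400,78.408 99.206,64.244 65.012,78.408 50.848,112.602 65.012,146.796 99.206,160.960 133.400,146.796

[2] S194→`#ff0000` (engrave); open run; points: 163.938,82.705 142.412,79.835 118.235,72.967 91.406,62.101 61.927,47.236

[3] S540→`#ff00ff` (score); closed run; points: 260.118,185.419 268.698,190.182 260.283,195.231

[4] S540→`#ff00ff` (score); closed run; points: 80.059,40.603 215.619,117.219 123.124,158.992

[5] S540→`#ff00ff` (score); closed run; points: 167.673,164.948 178.393,138.897 204.394,128.055 230.445,138.775 241.287,164.776 230.567,190.827 204.566,201.669 178.515,190.949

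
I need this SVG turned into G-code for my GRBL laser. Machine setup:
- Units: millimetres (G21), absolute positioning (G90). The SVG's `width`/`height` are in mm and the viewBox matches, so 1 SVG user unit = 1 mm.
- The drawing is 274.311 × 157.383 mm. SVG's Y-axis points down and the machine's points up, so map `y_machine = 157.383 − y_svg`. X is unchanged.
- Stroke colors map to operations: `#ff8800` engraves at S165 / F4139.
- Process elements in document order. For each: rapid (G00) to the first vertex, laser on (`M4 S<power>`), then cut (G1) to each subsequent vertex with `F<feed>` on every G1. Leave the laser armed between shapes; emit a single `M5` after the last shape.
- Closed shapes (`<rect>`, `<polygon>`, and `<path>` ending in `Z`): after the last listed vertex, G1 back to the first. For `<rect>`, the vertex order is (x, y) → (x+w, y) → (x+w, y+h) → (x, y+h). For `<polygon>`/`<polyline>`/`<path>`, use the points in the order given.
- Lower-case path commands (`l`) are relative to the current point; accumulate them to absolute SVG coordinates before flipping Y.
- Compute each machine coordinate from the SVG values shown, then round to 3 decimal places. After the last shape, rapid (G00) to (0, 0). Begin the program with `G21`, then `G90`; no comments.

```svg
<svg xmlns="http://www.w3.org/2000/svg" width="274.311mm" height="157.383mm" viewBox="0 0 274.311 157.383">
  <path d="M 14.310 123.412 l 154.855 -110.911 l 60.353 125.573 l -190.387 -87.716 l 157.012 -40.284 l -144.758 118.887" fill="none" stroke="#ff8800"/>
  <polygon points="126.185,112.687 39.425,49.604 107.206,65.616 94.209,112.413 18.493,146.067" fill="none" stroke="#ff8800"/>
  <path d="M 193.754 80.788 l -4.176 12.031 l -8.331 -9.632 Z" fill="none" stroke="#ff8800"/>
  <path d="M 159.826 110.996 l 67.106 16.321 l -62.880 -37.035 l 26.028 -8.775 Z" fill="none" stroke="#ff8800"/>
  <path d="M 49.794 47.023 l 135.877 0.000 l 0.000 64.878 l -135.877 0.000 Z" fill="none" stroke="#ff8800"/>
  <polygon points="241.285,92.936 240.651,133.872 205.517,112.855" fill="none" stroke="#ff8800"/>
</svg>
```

1 u = 1 mm; y_m = 157.383 − y.

[1] `<path>` open polyline, #ff8800→engrave S165 F4139: (14.310,33.971) → (169.165,144.882) → (229.518,19.309) → (39.131,107.025) → (196.143,147.309) → (51.385,28.422)

[2] `<polygon>` closed polygon, #ff8800→engrave S165 F4139: (126.185,44.696) → (39.425,107.779) → (107.206,91.767) → (94.209,44.970) → (18.493,11.316) → (126.185,44.696) (closed)

[3] `<path>` regular polygon, #ff8800→engrave S165 F4139: (193.754,76.595) → (189.578,64.564) → (181.247,74.196) → (193.754,76.595) (closed)

[4] `<path>` closed polygon, #ff8800→engrave S165 F4139: (159.826,46.387) → (226.932,30.066) → (164.052,67.101) → (190.080,75.876) → (159.826,46.387) (closed)

[5] `<path>` rectangle, #ff8800→engrave S165 F4139: (49.794,110.360) → (185.671,110.360) → (185.671,45.482) → (49.794,45.482) → (49.794,110.360) (closed)

[6] `<polygon>` regular polygon, #ff8800→engrave S165 F4139: (241.285,64.447) → (240.651,23.511) → (205.517,44.528) → (241.285,64.447) (closed)

G21
G90
G00 X14.310 Y33.971
M4 S165
G1 X169.165 Y144.882 F4139
G1 X229.518 Y19.309 F4139
G1 X39.131 Y107.025 F4139
G1 X196.143 Y147.309 F4139
G1 X51.385 Y28.422 F4139
G00 X126.185 Y44.696
M4 S165
G1 X39.425 Y107.779 F4139
G1 X107.206 Y91.767 F4139
G1 X94.209 Y44.970 F4139
G1 X18.493 Y11.316 F4139
G1 X126.185 Y44.696 F4139
G00 X193.754 Y76.595
M4 S165
G1 X189.578 Y64.564 F4139
G1 X181.247 Y74.196 F4139
G1 X193.754 Y76.595 F4139
G00 X159.826 Y46.387
M4 S165
G1 X226.932 Y30.066 F4139
G1 X164.052 Y67.101 F4139
G1 X190.080 Y75.876 F4139
G1 X159.826 Y46.387 F4139
G00 X49.794 Y110.360
M4 S165
G1 X185.671 Y110.360 F4139
G1 X185.671 Y45.482 F4139
G1 X49.794 Y45.482 F4139
G1 X49.794 Y110.360 F4139
G00 X241.285 Y64.447
M4 S165
G1 X240.651 Y23.511 F4139
G1 X205.517 Y44.528 F4139
G1 X241.285 Y64.447 F4139
M5
G00 X0.000 Y0.000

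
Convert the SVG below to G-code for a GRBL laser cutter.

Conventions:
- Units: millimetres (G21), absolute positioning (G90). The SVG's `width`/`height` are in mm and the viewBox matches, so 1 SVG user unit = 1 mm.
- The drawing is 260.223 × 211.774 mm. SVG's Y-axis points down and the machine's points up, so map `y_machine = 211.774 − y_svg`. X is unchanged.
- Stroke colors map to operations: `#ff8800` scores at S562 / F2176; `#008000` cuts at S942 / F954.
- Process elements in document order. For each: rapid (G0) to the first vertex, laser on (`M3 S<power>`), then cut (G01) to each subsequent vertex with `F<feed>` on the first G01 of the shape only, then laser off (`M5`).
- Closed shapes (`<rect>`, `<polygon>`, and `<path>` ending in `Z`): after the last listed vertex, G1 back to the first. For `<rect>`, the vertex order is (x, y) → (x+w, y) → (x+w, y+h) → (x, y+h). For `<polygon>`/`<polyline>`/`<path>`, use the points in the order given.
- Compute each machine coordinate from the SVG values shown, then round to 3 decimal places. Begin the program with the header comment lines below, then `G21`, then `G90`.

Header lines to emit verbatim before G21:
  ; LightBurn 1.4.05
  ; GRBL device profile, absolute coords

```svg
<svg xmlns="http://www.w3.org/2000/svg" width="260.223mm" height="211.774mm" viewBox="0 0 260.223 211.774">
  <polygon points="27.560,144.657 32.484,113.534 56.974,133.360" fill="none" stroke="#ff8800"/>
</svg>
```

Since the viewBox matches the mm dimensions, user units are millimetres directly. The only transform is the Y-flip y_m = 211.774 − y_svg.

Shape 1 is a regular polygon drawn with `<polygon>`. Its stroke #ff8800 means score at S562, F2176. After flipping Y the toolpath is (27.560,67.117) → (32.484,98.240) → (56.974,78.414) → (27.560,67.117), returning to the start.

; LightBurn 1.4.05
; GRBL device profile, absolute coords
G21
G90
G0 X27.560 Y67.117
M3 S562
G01 X32.484 Y98.240 F2176
G01 X56.974 Y78.414
G01 X27.560 Y67.117
M5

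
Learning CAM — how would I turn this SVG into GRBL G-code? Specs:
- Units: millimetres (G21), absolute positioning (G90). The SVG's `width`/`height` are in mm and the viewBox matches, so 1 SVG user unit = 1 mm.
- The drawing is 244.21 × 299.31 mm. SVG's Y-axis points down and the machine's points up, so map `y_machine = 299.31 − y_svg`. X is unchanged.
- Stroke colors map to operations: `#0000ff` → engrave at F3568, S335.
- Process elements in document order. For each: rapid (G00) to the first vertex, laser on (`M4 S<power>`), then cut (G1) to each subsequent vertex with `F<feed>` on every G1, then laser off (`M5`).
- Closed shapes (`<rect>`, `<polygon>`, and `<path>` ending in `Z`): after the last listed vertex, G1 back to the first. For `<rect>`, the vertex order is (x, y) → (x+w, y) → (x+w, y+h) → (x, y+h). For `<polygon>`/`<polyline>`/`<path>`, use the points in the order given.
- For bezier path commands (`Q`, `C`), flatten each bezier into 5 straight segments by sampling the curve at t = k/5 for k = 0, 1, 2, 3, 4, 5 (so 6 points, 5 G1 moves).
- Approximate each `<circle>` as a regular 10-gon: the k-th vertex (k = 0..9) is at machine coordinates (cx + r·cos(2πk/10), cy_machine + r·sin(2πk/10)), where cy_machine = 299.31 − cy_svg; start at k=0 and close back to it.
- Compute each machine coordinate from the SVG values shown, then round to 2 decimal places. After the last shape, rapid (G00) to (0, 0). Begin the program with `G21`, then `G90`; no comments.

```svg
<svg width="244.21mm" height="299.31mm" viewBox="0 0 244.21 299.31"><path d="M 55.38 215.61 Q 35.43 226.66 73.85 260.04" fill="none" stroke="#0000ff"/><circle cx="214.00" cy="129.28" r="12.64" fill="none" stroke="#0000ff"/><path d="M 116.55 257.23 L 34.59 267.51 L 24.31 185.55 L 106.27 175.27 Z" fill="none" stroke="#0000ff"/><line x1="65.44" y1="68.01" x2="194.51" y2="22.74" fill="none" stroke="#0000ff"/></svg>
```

G21
G90
G00 X55.38 Y83.70
M4 S335
G1 X49.73 Y78.39 F3568
G1 X48.76 Y71.29 F3568
G1 X52.45 Y62.40 F3568
G1 X60.82 Y51.73 F3568
G1 X73.85 Y39.27 F3568
M5
G00 X226.64 Y170.03
M4 S335
G1 X224.23 Y177.46 F3568
G1 X217.91 Y182.05 F3568
G1 X210.09 Y182.05 F3568
G1 X203.77 Y177.46 F3568
G1 X201.36 Y170.03 F3568
G1 X203.77 Y162.60 F3568
G1 X210.09 Y158.01 F3568
G1 X217.91 Y158.01 F3568
G1 X224.23 Y162.60 F3568
G1 X226.64 Y170.03 F3568
M5
G00 X116.55 Y42.08
M4 S335
G1 X34.59 Y31.80 F3568
G1 X24.31 Y113.76 F3568
G1 X106.27 Y124.04 F3568
G1 X116.55 Y42.08 F3568
M5
G00 X65.44 Y231.30
M4 S335
G1 X194.51 Y276.57 F3568
M5
G00 X0.00 Y0.00

Since the viewBox matches the mm dimensions, user units are millimetres directly. The only transform is the Y-flip y_m = 299.31 − y_svg.

Shape 1 is a quadratic bezier drawn with `<path>`. Its stroke #0000ff means engrave at S335, F3568. After flipping Y the toolpath is (55.38,83.70) → (49.73,78.39) → (48.76,71.29) → (52.45,62.40) → (60.82,51.73) → (73.85,39.27).

Shape 2 is a circle drawn with `<circle>`. Its stroke #0000ff means engrave at S335, F3568. After flipping Y the toolpath is (226.64,170.03) → (224.23,177.46) → (217.91,182.05) → (210.09,182.05) → (203.77,177.46) → (201.36,170.03) → (203.77,162.60) → (210.09,158.01) → (217.91,158.01) → (224.23,162.60) → (226.64,170.03), returning to the start.

Shape 3 is a regular polygon drawn with `<path>`. Its stroke #0000ff means engrave at S335, F3568. After flipping Y the toolpath is (116.55,42.08) → (34.59,31.80) → (24.31,113.76) → (106.27,124.04) → (116.55,42.08), returning to the start.

Shape 4 is a line segment drawn with `<line>`. Its stroke #0000ff means engrave at S335, F3568. After flipping Y the toolpath is (65.44,231.30) → (194.51,276.57).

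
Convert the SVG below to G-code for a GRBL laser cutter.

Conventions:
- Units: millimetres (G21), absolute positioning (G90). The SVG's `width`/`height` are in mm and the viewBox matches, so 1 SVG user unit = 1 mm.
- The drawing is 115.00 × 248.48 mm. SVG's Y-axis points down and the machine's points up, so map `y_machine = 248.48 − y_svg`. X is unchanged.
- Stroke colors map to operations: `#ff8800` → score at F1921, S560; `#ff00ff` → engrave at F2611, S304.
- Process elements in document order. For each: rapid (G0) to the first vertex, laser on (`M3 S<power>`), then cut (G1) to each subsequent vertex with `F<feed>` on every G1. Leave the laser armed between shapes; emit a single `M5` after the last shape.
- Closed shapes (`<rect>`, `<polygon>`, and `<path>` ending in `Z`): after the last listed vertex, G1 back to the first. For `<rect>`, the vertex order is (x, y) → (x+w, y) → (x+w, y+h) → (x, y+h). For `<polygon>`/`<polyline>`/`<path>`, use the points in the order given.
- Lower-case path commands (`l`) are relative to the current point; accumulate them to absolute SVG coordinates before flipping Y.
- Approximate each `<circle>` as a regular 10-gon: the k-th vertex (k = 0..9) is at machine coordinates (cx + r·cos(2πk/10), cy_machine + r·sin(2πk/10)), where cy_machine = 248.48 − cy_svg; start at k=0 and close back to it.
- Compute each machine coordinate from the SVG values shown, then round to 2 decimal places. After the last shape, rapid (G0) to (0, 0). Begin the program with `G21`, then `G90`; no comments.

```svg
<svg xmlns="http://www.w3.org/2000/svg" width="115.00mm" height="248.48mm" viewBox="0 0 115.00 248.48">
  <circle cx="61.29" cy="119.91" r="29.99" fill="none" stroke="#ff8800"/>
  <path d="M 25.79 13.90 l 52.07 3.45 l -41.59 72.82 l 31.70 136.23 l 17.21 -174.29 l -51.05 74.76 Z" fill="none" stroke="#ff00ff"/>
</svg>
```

G21
G90
G0 X91.28 Y128.57
M3 S560
G1 X85.55 Y146.20 F1921
G1 X70.56 Y157.09 F1921
G1 X52.02 Y157.09 F1921
G1 X37.03 Y146.20 F1921
G1 X31.30 Y128.57 F1921
G1 X37.03 Y110.94 F1921
G1 X52.02 Y100.05 F1921
G1 X70.56 Y100.05 F1921
G1 X85.55 Y110.94 F1921
G1 X91.28 Y128.57 F1921
G0 X25.79 Y234.58
M3 S304
G1 X77.86 Y231.13 F2611
G1 X36.27 Y158.31 F2611
G1 X67.97 Y22.08 F2611
G1 X85.18 Y196.37 F2611
G1 X34.13 Y121.61 F2611
G1 X25.79 Y234.58 F2611
M5
G0 X0.00 Y0.00

viewBox `0 0 115.00 248.48` with mm width/height → 1 unit = 1 mm. Flip: y_m = 248.48 − y_svg.

**Shape 1** — `<circle>` circle, stroke `#ff8800` → score (S560, F1921). Machine vertices: (91.28,128.57) → (85.55,146.20) → (70.56,157.09) → (52.02,157.09) → (37.03,146.20) → (31.30,128.57) → (37.03,110.94) → (52.02,100.05) → (70.56,100.05) → (85.55,110.94) → (91.28,128.57). Closed: final G1 returns to the first vertex.

**Shape 2** — `<path>` closed polygon, stroke `#ff00ff` → engrave (S304, F2611). Machine vertices: (25.79,234.58) → (77.86,231.13) → (36.27,158.31) → (67.97,22.08) → (85.18,196.37) → (34.13,121.61) → (25.79,234.58). Closed: final G1 returns to the first vertex.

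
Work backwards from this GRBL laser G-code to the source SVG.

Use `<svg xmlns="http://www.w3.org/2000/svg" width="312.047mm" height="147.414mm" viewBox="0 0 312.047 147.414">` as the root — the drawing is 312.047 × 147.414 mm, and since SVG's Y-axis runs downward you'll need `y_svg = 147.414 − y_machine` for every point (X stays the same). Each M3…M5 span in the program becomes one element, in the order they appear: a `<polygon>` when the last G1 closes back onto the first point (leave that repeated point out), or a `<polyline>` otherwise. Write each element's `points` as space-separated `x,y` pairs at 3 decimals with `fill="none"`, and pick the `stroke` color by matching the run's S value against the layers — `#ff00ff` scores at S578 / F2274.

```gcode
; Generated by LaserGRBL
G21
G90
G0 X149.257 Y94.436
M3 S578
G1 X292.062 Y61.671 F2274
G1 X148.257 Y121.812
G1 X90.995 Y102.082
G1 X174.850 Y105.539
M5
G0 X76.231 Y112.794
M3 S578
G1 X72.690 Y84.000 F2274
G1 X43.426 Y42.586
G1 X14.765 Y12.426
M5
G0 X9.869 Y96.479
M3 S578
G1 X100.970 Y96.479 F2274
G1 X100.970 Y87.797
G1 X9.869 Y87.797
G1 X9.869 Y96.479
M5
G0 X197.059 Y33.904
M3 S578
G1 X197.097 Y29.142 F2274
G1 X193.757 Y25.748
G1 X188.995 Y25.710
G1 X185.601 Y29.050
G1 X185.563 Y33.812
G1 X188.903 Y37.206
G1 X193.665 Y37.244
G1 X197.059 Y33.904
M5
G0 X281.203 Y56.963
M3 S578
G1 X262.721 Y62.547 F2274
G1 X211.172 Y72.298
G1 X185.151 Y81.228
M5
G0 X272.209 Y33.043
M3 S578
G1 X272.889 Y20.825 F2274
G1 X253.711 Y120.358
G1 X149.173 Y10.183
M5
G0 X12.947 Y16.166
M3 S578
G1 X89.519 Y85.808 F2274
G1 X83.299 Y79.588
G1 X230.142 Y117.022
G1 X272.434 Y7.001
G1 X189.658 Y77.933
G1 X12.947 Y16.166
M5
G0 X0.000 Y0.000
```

Each laser-on run becomes one SVG element. Flip Y back into SVG space with y_svg = 147.414 − y_machine. Every run uses S578, so all elements get stroke `#ff00ff` (score).

Run 1: The run is open, so emit a `<polyline>` with points (Y-flipped): 149.257,52.978 292.062,85.743 148.257,25.602 90.995,45.332 174.850,41.875.

Run 2: The run is open, so emit a `<polyline>` with points (Y-flipped): 76.231,34.620 72.690,63.414 43.426,104.828 14.765,134.988.

Run 3: The run returns to its start, so emit a `<polygon>` with points (Y-flipped): 9.869,50.935 100.970,50.935 100.970,59.617 9.869,59.617.

Run 4: The run returns to its start, so emit a `<polygon>` with points (Y-flipped): 197.059,113.510 197.097,118.272 193.757,121.666 188.995,121.704 185.601,118.364 185.563,113.602 188.903,110.208 193.665,110.170.

Run 5: The run is open, so emit a `<polyline>` with points (Y-flipped): 281.203,90.451 262.721,84.867 211.172,75.116 185.151,66.186.

Run 6: The run is open, so emit a `<polyline>` with points (Y-flipped): 272.209,114.371 272.889,126.589 253.711,27.056 149.173,137.231.

Run 7: The run returns to its start, so emit a `<polygon>` with points (Y-flipped): 12.947,131.248 89.519,61.606 83.299,67.826 230.142,30.392 272.434,140.413 189.658,69.481.

<svg xmlns="http://www.w3.org/2000/svg" width="312.047mm" height="147.414mm" viewBox="0 0 312.047 147.414">
  <polyline points="149.257,52.978 292.062,85.743 148.257,25.602 90.995,45.332 174.850,41.875" fill="none" stroke="#ff00ff"/>
  <polyline points="76.231,34.620 72.690,63.414 43.426,104.828 14.765,134.988" fill="none" stroke="#ff00ff"/>
  <polygon points="9.869,50.935 100.970,50.935 100.970,59.617 9.869,59.617" fill="none" stroke="#ff00ff"/>
  <polygon points="197.059,113.510 197.097,118.272 193.757,121.666 188.995,121.704 185.601,118.364 185.563,113.602 188.903,110.208 193.665,110.170" fill="none" stroke="#ff00ff"/>
  <polyline points="281.203,90.451 262.721,84.867 211.172,75.116 185.151,66.186" fill="none" stroke="#ff00ff"/>
  <polyline points="272.209,114.371 272.889,126.589 253.711,27.056 149.173,137.231" fill="none" stroke="#ff00ff"/>
  <polygon points="12.947,131.248 89.519,61.606 83.299,67.826 230.142,30.392 272.434,140.413 189.658,69.481" fill="none" stroke="#ff00ff"/>
</svg>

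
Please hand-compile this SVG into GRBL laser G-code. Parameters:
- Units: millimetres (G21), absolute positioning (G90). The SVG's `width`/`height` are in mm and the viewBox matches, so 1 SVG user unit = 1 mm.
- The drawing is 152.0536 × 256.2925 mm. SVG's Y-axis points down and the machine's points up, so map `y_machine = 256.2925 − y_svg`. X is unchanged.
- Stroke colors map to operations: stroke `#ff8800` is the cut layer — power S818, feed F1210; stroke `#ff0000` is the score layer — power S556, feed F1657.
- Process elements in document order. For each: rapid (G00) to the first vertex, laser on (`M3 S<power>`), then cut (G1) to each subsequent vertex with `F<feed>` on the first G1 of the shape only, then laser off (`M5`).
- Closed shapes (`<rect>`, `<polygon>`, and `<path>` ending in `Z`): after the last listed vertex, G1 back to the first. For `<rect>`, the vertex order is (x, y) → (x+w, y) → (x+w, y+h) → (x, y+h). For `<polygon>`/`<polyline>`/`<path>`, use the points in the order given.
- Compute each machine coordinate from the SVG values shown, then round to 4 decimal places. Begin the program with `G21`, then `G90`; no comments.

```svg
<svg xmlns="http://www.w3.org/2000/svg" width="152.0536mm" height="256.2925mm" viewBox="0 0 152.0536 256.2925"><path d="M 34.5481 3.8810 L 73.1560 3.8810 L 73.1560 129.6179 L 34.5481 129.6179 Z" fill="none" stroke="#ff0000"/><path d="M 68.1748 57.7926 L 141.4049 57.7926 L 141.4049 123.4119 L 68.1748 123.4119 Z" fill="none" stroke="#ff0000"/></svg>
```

G21
G90
G00 X34.5481 Y252.4115
M3 S556
G1 X73.1560 Y252.4115 F1657
G1 X73.1560 Y126.6746
G1 X34.5481 Y126.6746
G1 X34.5481 Y252.4115
M5
G00 X68.1748 Y198.4999
M3 S556
G1 X141.4049 Y198.4999 F1657
G1 X141.4049 Y132.8806
G1 X68.1748 Y132.8806
G1 X68.1748 Y198.4999
M5

viewBox `0 0 152.0536 256.2925` with mm width/height → 1 unit = 1 mm. Flip: y_m = 256.2925 − y_svg.

**Shape 1** — `<path>` rectangle, stroke `#ff0000` → score (S556, F1657). Machine vertices: (34.5481,252.4115) → (73.1560,252.4115) → (73.1560,126.6746) → (34.5481,126.6746) → (34.5481,252.4115). Closed: final G1 returns to the first vertex.

**Shape 2** — `<path>` rectangle, stroke `#ff0000` → score (S556, F1657). Machine vertices: (68.1748,198.4999) → (141.4049,198.4999) → (141.4049,132.8806) → (68.1748,132.8806) → (68.1748,198.4999). Closed: final G1 returns to the first vertex.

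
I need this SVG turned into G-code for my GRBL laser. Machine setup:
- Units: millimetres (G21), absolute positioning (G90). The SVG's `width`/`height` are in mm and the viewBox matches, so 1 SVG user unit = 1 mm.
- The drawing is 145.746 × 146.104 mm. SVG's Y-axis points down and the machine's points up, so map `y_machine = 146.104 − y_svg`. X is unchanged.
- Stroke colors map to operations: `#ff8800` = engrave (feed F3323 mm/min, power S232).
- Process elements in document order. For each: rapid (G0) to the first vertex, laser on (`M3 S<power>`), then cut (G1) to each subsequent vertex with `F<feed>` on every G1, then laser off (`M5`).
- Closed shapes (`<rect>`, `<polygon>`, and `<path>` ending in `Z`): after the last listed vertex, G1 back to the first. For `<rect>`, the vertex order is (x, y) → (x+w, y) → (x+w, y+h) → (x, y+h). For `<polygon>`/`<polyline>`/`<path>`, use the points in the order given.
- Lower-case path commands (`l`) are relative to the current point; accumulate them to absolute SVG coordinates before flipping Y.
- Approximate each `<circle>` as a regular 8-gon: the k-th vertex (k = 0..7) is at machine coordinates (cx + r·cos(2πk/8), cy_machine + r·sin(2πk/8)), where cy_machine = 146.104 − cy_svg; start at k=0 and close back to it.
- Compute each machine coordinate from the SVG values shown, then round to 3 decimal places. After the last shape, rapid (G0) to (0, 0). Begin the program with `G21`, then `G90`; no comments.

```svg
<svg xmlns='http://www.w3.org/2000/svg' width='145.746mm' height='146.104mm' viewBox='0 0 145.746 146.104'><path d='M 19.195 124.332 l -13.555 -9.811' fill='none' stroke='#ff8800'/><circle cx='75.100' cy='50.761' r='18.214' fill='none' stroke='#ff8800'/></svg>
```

1 u = 1 mm; y_m = 146.104 − y.

[1] `<path>` line segment, #ff8800→engrave S232 F3323: (19.195,21.772) → (5.640,31.583)

[2] `<circle>` circle, #ff8800→engrave S232 F3323: (93.314,95.343) → (87.979,108.222) → (75.100,113.557) → (62.221,108.222) → (56.886,95.343) → (62.221,82.464) → (75.100,77.129) → (87.979,82.464) → (93.314,95.343) (closed)

G21
G90
G0 X19.195 Y21.772
M3 S232
G1 X5.640 Y31.583 F3323
M5
G0 X93.314 Y95.343
M3 S232
G1 X87.979 Y108.222 F3323
G1 X75.100 Y113.557 F3323
G1 X62.221 Y108.222 F3323
G1 X56.886 Y95.343 F3323
G1 X62.221 Y82.464 F3323
G1 X75.100 Y77.129 F3323
G1 X87.979 Y82.464 F3323
G1 X93.314 Y95.343 F3323
M5
G0 X0.000 Y0.000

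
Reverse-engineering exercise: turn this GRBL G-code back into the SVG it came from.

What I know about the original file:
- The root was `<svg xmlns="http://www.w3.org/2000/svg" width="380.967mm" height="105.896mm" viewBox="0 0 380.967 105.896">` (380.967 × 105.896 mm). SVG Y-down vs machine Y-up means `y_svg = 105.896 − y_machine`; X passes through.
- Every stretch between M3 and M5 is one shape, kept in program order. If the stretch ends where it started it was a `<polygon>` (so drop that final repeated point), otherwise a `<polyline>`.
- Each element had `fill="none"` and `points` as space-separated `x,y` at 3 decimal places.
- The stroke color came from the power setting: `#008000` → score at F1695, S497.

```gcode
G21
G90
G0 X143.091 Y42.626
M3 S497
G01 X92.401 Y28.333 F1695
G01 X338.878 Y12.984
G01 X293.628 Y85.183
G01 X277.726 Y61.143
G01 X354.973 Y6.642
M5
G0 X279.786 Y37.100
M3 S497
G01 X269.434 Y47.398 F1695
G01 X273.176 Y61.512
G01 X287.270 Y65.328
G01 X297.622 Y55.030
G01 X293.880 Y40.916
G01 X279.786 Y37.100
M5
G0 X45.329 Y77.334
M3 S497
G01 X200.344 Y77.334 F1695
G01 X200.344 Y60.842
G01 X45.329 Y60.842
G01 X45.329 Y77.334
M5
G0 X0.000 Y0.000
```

<svg xmlns="http://www.w3.org/2000/svg" width="380.967mm" height="105.896mm" viewBox="0 0 380.967 105.896">
  <polyline points="143.091,63.270 92.401,77.563 338.878,92.912 293.628,20.713 277.726,44.753 354.973,99.254" fill="none" stroke="#008000"/>
  <polygon points="279.786,68.796 269.434,58.498 273.176,44.384 287.270,40.568 297.622,50.866 293.880,64.980" fill="none" stroke="#008000"/>
  <polygon points="45.329,28.562 200.344,28.562 200.344,45.054 45.329,45.054" fill="none" stroke="#008000"/>
</svg>

Machine Y-up, SVG Y-down with viewBox height 105.896, so y_svg = 105.896 − y_machine; X carries over. Every run uses S497, so all elements get stroke `#008000` (score).

Run 1: The run is open, so emit a `<polyline>` with points (Y-flipped): 143.091,63.270 92.401,77.563 338.878,92.912 293.628,20.713 277.726,44.753 354.973,99.254.

Run 2: The run returns to its start, so emit a `<polygon>` with points (Y-flipped): 279.786,68.796 269.434,58.498 273.176,44.384 287.270,40.568 297.622,50.866 293.880,64.980.

Run 3: The run returns to its start, so emit a `<polygon>` with points (Y-flipped): 45.329,28.562 200.344,28.562 200.344,45.054 45.329,45.054.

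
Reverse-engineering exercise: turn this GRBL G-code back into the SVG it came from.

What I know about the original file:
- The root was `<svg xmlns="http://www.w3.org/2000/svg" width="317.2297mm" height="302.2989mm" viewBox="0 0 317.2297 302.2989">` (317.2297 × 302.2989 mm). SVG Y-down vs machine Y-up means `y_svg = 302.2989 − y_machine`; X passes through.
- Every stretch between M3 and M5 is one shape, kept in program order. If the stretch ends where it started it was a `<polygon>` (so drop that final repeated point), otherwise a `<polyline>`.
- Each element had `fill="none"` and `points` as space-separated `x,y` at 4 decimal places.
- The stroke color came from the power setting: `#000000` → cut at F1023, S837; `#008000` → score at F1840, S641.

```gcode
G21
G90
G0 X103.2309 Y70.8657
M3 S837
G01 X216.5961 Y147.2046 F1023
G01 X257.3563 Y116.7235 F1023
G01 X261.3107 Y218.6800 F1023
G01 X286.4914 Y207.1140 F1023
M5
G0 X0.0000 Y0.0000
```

<svg xmlns="http://www.w3.org/2000/svg" width="317.2297mm" height="302.2989mm" viewBox="0 0 317.2297 302.2989">
  <polyline points="103.2309,231.4332 216.5961,155.0943 257.3563,185.5754 261.3107,83.6189 286.4914,95.1849" fill="none" stroke="#000000"/>
</svg>

Each laser-on run becomes one SVG element. Flip Y back into SVG space with y_svg = 302.2989 − y_machine. Every run uses S837, so all elements get stroke `#000000` (cut).

Run 1: The run is open, so emit a `<polyline>` with points (Y-flipped): 103.2309,231.4332 216.5961,155.0943 257.3563,185.5754 261.3107,83.6189 286.4914,95.1849.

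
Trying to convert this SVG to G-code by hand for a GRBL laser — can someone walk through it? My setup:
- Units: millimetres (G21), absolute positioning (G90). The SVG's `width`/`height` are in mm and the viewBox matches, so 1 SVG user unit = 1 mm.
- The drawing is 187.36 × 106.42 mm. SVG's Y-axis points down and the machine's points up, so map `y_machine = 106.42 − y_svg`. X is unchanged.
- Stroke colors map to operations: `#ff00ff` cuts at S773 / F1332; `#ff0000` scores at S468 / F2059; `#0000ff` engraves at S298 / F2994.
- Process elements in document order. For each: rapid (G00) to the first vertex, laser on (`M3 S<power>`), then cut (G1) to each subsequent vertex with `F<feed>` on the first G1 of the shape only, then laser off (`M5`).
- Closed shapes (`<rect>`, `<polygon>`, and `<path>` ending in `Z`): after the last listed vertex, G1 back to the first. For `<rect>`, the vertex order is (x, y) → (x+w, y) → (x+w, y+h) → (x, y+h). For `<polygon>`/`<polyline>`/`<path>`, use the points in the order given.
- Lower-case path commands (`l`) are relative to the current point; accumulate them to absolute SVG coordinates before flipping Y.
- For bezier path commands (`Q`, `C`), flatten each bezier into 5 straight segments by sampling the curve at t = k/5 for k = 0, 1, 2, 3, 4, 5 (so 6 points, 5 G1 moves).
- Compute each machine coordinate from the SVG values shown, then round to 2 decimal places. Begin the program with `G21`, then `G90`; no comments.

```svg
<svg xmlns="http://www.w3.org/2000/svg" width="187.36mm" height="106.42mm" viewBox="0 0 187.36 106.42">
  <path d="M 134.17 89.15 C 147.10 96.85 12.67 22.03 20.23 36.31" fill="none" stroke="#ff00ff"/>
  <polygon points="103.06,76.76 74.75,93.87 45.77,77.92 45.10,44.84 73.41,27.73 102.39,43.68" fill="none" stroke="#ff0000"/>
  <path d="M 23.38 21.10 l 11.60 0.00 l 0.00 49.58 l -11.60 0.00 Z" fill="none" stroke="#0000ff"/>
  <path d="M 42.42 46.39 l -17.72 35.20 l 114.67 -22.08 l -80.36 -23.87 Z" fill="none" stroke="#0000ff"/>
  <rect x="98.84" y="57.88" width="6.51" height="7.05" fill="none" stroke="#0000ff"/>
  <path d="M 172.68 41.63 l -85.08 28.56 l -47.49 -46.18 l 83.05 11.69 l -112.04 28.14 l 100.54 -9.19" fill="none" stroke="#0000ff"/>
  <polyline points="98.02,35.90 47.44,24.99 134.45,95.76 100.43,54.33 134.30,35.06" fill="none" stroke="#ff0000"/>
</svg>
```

viewBox `0 0 187.36 106.42` with mm width/height → 1 unit = 1 mm. Flip: y_m = 106.42 − y_svg.

**Shape 1** — `<path>` cubic bezier, stroke `#ff00ff` → cut (S773, F1332). Control points (SVG): P0=(134.17,89.15), P1=(147.10,96.85), P2=(12.67,22.03), P3=(20.23,36.31); sampled at t=k/5. Machine vertices: (134.17,17.27) → (126.56,21.18) → (97.47,36.66) → (60.79,55.46) → (30.42,69.36) → (20.23,70.11). Open path.

**Shape 2** — `<polygon>` regular polygon, stroke `#ff0000` → score (S468, F2059). Machine vertices: (103.06,29.66) → (74.75,12.55) → (45.77,28.50) → (45.10,61.58) → (73.41,78.69) → (102.39,62.74) → (103.06,29.66). Closed: final G1 returns to the first vertex.

**Shape 3** — `<path>` rectangle, stroke `#0000ff` → engrave (S298, F2994). Machine vertices: (23.38,85.32) → (34.98,85.32) → (34.98,35.74) → (23.38,35.74) → (23.38,85.32). Closed: final G1 returns to the first vertex.

**Shape 4** — `<path>` closed polygon, stroke `#0000ff` → engrave (S298, F2994). Machine vertices: (42.42,60.03) → (24.70,24.83) → (139.37,46.91) → (59.01,70.78) → (42.42,60.03). Closed: final G1 returns to the first vertex.

**Shape 5** — `<rect>` rectangle, stroke `#0000ff` → engrave (S298, F2994). Machine vertices: (98.84,48.54) → (105.35,48.54) → (105.35,41.49) → (98.84,41.49) → (98.84,48.54). Closed: final G1 returns to the first vertex.

**Shape 6** — `<path>` open polyline, stroke `#0000ff` → engrave (S298, F2994). Machine vertices: (172.68,64.79) → (87.60,36.23) → (40.11,82.41) → (123.16,70.72) → (11.12,42.58) → (111.66,51.77). Open path.

**Shape 7** — `<polyline>` open polyline, stroke `#ff0000` → score (S468, F2059). Machine vertices: (98.02,70.52) → (47.44,81.43) → (134.45,10.66) → (100.43,52.09) → (134.30,71.36). Open path.

G21
G90
G00 X134.17 Y17.27
M3 S773
G1 X126.56 Y21.18 F1332
G1 X97.47 Y36.66
G1 X60.79 Y55.46
G1 X30.42 Y69.36
G1 X20.23 Y70.11
M5
G00 X103.06 Y29.66
M3 S468
G1 X74.75 Y12.55 F2059
G1 X45.77 Y28.50
G1 X45.10 Y61.58
G1 X73.41 Y78.69
G1 X102.39 Y62.74
G1 X103.06 Y29.66
M5
G00 X23.38 Y85.32
M3 S298
G1 X34.98 Y85.32 F2994
G1 X34.98 Y35.74
G1 X23.38 Y35.74
G1 X23.38 Y85.32
M5
G00 X42.42 Y60.03
M3 S298
G1 X24.70 Y24.83 F2994
G1 X139.37 Y46.91
G1 X59.01 Y70.78
G1 X42.42 Y60.03
M5
G00 X98.84 Y48.54
M3 S298
G1 X105.35 Y48.54 F2994
G1 X105.35 Y41.49
G1 X98.84 Y41.49
G1 X98.84 Y48.54
M5
G00 X172.68 Y64.79
M3 S298
G1 X87.60 Y36.23 F2994
G1 X40.11 Y82.41
G1 X123.16 Y70.72
G1 X11.12 Y42.58
G1 X111.66 Y51.77
M5
G00 X98.02 Y70.52
M3 S468
G1 X47.44 Y81.43 F2059
G1 X134.45 Y10.66
G1 X100.43 Y52.09
G1 X134.30 Y71.36
M5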